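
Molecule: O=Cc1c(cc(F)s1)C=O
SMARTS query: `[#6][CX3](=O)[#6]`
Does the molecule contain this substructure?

No

The pattern [#6][CX3](=O)[#6] describes a carbonyl carbon (no H) flanked by two carbons — a ketone.
The closest candidate here is an aldehyde (-CHO), but the carbonyl carbon has H1, so it is not flanked by two carbons. No other fragment satisfies the full query, so there is no match.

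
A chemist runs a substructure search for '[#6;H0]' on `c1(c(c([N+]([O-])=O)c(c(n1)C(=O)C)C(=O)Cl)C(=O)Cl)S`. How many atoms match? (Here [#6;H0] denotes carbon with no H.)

The query [#6;H0] means: any carbon with no attached hydrogen.
Check the 19 heavy atoms by environment: 1× n (aromatic, H0) → no; 5× c (aromatic, H0) → match; 3× C (H0) → match; 4× O (H0) → no; 2× Cl (H0) → no; 1× C (H3) → no; 1× N (charge +1, H0) → no; 1× O (charge -1, H0) → no; 1× S (H1) → no.
Summing the matching environments: 5 + 3 = 8 matching atoms.

8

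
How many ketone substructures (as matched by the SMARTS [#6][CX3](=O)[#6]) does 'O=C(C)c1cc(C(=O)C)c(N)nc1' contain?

[#6][CX3](=O)[#6] is the SMARTS for a ketone: a carbonyl carbon (no H) flanked by two carbons.
The molecule carries 2 separate instances of an acetyl/ketone group (-C(=O)CH3) meeting every constraint; each maps to a distinct set of atoms, giving 2 matches.

2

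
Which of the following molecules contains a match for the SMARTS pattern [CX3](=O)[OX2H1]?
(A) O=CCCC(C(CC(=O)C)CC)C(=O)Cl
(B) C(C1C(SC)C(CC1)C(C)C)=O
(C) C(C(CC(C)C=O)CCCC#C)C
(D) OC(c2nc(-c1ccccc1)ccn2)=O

[CX3](=O)[OX2H1] describes an sp2 carbon double-bonded to O and single-bonded to an -OH oxygen (a carboxylic acid).
(A) has an acyl chloride (-C(=O)Cl) but the carbonyl is bonded to Cl, not to an -OH oxygen.
(B) has an aldehyde (-CHO) but there is no singly-bonded oxygen on the carbonyl carbon.
(C) has an aldehyde (-CHO) but there is no singly-bonded oxygen on the carbonyl carbon.
(D) contains a carboxylic acid group (-C(=O)OH), which satisfies every atom and bond constraint.
So the answer is (D).

D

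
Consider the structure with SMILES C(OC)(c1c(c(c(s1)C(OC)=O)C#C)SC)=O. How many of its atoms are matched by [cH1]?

0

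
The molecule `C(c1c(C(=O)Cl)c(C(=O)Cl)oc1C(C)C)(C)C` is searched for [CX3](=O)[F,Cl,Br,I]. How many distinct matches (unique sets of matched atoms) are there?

2

[CX3](=O)[F,Cl,Br,I] is the SMARTS for an acyl halide: a carbonyl carbon bonded to a halogen.
The molecule carries 2 separate instances of an acyl chloride (-C(=O)Cl) meeting every constraint; each maps to a distinct set of atoms, giving 2 matches.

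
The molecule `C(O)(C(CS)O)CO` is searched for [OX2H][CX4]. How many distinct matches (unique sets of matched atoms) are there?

3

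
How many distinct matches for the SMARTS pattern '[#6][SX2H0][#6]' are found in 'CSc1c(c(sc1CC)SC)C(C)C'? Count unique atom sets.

2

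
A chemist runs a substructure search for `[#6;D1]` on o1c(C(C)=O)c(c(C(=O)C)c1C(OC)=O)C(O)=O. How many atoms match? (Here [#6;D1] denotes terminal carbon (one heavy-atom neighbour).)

Check the 18 heavy atoms by environment: 1× o (aromatic, D2) → no; 4× c (aromatic, D3) → no; 4× C (D3) → no; 5× O (D1) → no; 3× C (D1) → match; 1× O (D2) → no.
That gives 3 matching atoms.

3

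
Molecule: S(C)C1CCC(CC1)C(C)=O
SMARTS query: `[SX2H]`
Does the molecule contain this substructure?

No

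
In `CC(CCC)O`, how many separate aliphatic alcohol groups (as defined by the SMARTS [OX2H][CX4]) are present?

1

[OX2H][CX4] is the SMARTS for an aliphatic alcohol: a hydroxyl oxygen bound to an sp3 (X4) carbon.
Exactly one fragment in the molecule meets all constraints, giving 1 match.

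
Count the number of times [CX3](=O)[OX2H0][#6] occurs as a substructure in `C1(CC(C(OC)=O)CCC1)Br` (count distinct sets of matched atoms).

[CX3](=O)[OX2H0][#6] is the SMARTS for an ester: a carbonyl carbon bonded to an oxygen that is itself bonded to carbon (no H on that O).
Exactly one fragment in the molecule meets all constraints, giving 1 match.

1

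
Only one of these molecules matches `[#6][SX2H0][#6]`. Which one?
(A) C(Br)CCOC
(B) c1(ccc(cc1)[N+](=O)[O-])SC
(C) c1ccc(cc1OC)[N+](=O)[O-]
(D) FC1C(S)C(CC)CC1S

B

[#6][SX2H0][#6] describes an aliphatic sulfur bridging two carbons with no H on the sulfur (a thioether).
(A) has a methoxy ether (-OCH3) but the bridging atom is O, not S.
(B) contains a methylthio ether (-SCH3), which satisfies every atom and bond constraint.
(C) has a methoxy ether (-OCH3) but the bridging atom is O, not S.
(D) has a thiol (-SH) but the sulfur has H1, not H0 bridging two carbons.
So the answer is (B).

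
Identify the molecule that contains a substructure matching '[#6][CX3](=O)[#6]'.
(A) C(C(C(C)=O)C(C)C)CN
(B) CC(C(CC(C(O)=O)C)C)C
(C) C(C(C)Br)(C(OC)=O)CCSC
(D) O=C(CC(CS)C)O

A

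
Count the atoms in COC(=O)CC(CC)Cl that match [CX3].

1

The query [CX3] means: C with X3: aliphatic carbon with exactly 3 total connections.
Check the 9 heavy atoms by environment: 5× C (X4) → no; 1× Cl (X1) → no; 1× C (X3) → match; 1× O (X1) → no; 1× O (X2) → no.
That gives 1 matching atom.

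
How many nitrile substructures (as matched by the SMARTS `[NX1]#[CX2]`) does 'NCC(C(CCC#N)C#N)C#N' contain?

[NX1]#[CX2] is the SMARTS for a nitrile: a nitrogen triple-bonded to a two-connected carbon.
The molecule carries 3 separate instances of a nitrile (-C#N) meeting every constraint; each maps to a distinct set of atoms, giving 3 matches.

3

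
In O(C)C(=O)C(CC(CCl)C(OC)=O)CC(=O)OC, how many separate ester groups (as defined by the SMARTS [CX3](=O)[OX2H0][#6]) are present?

3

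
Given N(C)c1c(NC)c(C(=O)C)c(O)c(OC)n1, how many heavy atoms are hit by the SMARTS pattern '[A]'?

10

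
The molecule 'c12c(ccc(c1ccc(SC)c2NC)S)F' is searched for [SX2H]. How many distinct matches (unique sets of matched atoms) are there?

[SX2H] is the SMARTS for a thiol: an aliphatic sulfur with two connections, one being H.
Exactly one fragment in the molecule meets all constraints, giving 1 match.

1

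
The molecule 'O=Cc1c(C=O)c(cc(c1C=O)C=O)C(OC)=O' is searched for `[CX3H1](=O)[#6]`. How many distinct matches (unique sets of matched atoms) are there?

4

[CX3H1](=O)[#6] is the SMARTS for an aldehyde: an sp2 carbon with one H, double-bonded to O and single-bonded to carbon.
The molecule carries 4 separate instances of an aldehyde (-CHO) meeting every constraint; each maps to a distinct set of atoms, giving 4 matches.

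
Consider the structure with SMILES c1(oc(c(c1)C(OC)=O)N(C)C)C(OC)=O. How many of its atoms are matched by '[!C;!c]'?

6

Check the 16 heavy atoms by environment: 1× o (aromatic) → match; 4× c (aromatic) → no; 6× C → no; 4× O → match; 1× N → match.
Summing the matching environments: 1 + 4 + 1 = 6 matching atoms.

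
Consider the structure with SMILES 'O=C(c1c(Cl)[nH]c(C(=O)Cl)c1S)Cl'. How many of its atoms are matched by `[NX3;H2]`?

The query [NX3;H2] means: aliphatic N with 3 total connections, two of them H — an -NH2 nitrogen (amine or amide).
Check the 13 heavy atoms by environment: 1× n (aromatic, H1, X3) → no; 4× c (aromatic, H0, X3) → no; 1× S (H1, X2) → no; 2× C (H0, X3) → no; 2× O (H0, X1) → no; 3× Cl (H0, X1) → no.
No environment satisfies the query, so 0 matching atoms.

0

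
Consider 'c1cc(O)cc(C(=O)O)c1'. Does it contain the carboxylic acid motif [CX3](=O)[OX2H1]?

Yes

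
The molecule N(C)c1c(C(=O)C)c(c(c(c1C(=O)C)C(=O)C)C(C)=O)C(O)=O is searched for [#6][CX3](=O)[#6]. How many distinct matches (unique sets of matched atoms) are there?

4

[#6][CX3](=O)[#6] is the SMARTS for a ketone: a carbonyl carbon (no H) flanked by two carbons.
The molecule carries 4 separate instances of an acetyl/ketone group (-C(=O)CH3) meeting every constraint; each maps to a distinct set of atoms, giving 4 matches.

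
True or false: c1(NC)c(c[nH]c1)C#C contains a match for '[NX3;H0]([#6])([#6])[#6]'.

False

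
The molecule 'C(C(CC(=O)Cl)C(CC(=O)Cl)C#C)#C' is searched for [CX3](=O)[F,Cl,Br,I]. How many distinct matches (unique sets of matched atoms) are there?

[CX3](=O)[F,Cl,Br,I] is the SMARTS for an acyl halide: a carbonyl carbon bonded to a halogen.
The molecule carries 2 separate instances of an acyl chloride (-C(=O)Cl) meeting every constraint; each maps to a distinct set of atoms, giving 2 matches.

2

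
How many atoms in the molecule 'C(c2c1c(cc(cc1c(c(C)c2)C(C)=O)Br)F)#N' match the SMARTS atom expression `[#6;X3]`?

11

The query [#6;X3] means: any carbon (aromatic or not) with three total connections.
Check the 18 heavy atoms by environment: 10× c (aromatic, X3) → match; 2× C (X4) → no; 1× F (X1) → no; 1× C (X2) → no; 1× N (X1) → no; 1× C (X3) → match; 1× O (X1) → no; 1× Br (X1) → no.
Summing the matching environments: 10 + 1 = 11 matching atoms.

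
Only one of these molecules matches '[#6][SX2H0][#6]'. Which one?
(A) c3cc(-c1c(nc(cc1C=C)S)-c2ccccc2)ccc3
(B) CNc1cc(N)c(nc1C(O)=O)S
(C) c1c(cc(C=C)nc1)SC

C

[#6][SX2H0][#6] describes an aliphatic sulfur bridging two carbons with no H on the sulfur (a thioether).
(A) has a thiol (-SH) but the sulfur has H1, not H0 bridging two carbons.
(B) has a thiol (-SH) but the sulfur has H1, not H0 bridging two carbons.
(C) contains a methylthio ether (-SCH3), which satisfies every atom and bond constraint.
So the answer is (C).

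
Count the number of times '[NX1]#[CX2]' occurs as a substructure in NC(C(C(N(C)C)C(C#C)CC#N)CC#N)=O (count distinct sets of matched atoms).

2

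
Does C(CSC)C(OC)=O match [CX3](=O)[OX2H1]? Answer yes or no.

The pattern [CX3](=O)[OX2H1] describes an sp2 carbon double-bonded to O and single-bonded to an -OH oxygen — a carboxylic acid.
The closest candidate here is a methyl-ester group (-C(=O)OCH3), but the singly-bonded O has no H (OX2H0, not OX2H1). No other fragment satisfies the full query, so there is no match.

No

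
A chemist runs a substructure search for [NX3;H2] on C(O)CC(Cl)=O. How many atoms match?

The query [NX3;H2] means: aliphatic N with 3 total connections, two of them H — an -NH2 nitrogen (amine or amide).
Check the 6 heavy atoms by environment: 2× C (H2, X4) → no; 1× O (H1, X2) → no; 1× C (H0, X3) → no; 1× O (H0, X1) → no; 1× Cl (H0, X1) → no.
No environment satisfies the query, so 0 matching atoms.

0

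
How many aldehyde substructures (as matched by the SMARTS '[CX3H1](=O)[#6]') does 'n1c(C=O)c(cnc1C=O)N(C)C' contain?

[CX3H1](=O)[#6] is the SMARTS for an aldehyde: an sp2 carbon with one H, double-bonded to O and single-bonded to carbon.
The molecule carries 2 separate instances of an aldehyde (-CHO) meeting every constraint; each maps to a distinct set of atoms, giving 2 matches.

2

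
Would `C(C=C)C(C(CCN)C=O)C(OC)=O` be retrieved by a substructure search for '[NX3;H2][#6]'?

The pattern [NX3;H2][#6] describes a trivalent nitrogen with two H attached to carbon — a primary amine.
The molecule carries a primary amino group (-NH2), whose atoms satisfy every constraint of the query, so the pattern matches.

Yes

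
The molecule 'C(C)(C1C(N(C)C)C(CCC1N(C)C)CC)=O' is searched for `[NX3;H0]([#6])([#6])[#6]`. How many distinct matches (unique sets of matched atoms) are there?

2

[NX3;H0]([#6])([#6])[#6] is the SMARTS for a tertiary amine: a trivalent nitrogen with no H, bonded to three carbons.
The molecule carries 2 separate instances of a dimethylamino group (-N(CH3)2) meeting every constraint; each maps to a distinct set of atoms, giving 2 matches.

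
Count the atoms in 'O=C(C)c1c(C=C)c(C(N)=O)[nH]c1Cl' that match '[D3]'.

Check the 14 heavy atoms by environment: 1× n (aromatic, D2) → no; 4× c (aromatic, D3) → match; 1× C (D2) → no; 2× C (D1) → no; 2× C (D3) → match; 2× O (D1) → no; 1× N (D1) → no; 1× Cl (D1) → no.
Summing the matching environments: 4 + 2 = 6 matching atoms.

6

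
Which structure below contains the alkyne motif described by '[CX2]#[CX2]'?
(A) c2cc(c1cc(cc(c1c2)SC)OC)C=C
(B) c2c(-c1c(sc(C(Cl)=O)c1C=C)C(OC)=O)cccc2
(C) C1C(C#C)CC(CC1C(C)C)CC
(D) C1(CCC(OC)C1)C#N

[CX2]#[CX2] describes a carbon-carbon triple bond (an alkyne).
(A) has a vinyl group (-CH=CH2) but the C=C is a double bond; both carbons are CX3, not CX2.
(B) has a vinyl group (-CH=CH2) but the C=C is a double bond; both carbons are CX3, not CX2.
(C) contains an ethynyl group (-C#CH), which satisfies every atom and bond constraint.
(D) has a nitrile (-C#N) but the triple bond is C#N, not C#C.
So the answer is (C).

C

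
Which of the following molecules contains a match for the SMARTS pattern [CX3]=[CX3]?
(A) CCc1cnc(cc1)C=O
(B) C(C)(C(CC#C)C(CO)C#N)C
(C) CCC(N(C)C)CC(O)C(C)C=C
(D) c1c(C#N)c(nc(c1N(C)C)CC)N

[CX3]=[CX3] describes a non-aromatic C=C double bond between two sp2 carbons (an alkene).
(A) has an ethyl group (-CH2CH3) but its C-C bond is a single bond between CX4 carbons, not CX3=CX3.
(B) has an ethynyl group (-C#CH) but the C-C bond is a triple bond, not a double bond.
(C) contains a vinyl group (-CH=CH2), which satisfies every atom and bond constraint.
(D) has an ethyl group (-CH2CH3) but its C-C bond is a single bond between CX4 carbons, not CX3=CX3.
So the answer is (C).

C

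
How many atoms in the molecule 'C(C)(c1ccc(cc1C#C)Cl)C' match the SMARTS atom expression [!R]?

6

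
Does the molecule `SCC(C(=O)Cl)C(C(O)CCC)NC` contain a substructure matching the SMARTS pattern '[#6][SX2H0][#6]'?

The pattern [#6][SX2H0][#6] describes an aliphatic sulfur bridging two carbons with no H on the sulfur — a thioether.
The closest candidate here is a thiol (-SH), but the sulfur has H1, not H0 bridging two carbons. No other fragment satisfies the full query, so there is no match.

No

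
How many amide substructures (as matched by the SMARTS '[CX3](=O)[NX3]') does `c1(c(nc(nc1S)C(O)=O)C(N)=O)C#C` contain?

1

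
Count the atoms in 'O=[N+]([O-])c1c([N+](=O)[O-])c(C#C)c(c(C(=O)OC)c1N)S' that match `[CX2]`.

The query [CX2] means: C with X2: aliphatic carbon with exactly 2 total connections.
Check the 20 heavy atoms by environment: 6× c (aromatic, X3) → no; 1× C (X3) → no; 3× O (X1) → no; 1× O (X2) → no; 1× C (X4) → no; 1× N (X3) → no; 2× N (charge +1, X3) → no; 2× O (charge -1, X1) → no; 2× C (X2) → match; 1× S (X2) → no.
That gives 2 matching atoms.

2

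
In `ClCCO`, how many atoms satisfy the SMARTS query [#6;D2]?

2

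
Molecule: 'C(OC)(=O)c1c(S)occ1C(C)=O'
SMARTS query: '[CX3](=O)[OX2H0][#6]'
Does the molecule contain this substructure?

The pattern [CX3](=O)[OX2H0][#6] describes a carbonyl carbon bonded to an oxygen that is itself bonded to carbon (no H on that O) — an ester.
The molecule carries a methyl-ester group (-C(=O)OCH3), whose atoms satisfy every constraint of the query, so the pattern matches.

Yes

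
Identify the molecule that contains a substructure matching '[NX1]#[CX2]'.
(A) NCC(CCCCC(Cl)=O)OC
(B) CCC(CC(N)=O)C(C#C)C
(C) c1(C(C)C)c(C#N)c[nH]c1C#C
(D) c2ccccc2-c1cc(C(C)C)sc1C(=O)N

[NX1]#[CX2] describes a nitrogen triple-bonded to a two-connected carbon (a nitrile).
(A) has a primary amino group (-NH2) but the nitrogen is NX3 (three connections), not NX1 triple-bonded.
(B) has a primary amide (-C(=O)NH2) but the nitrogen is NX3, not NX1.
(C) contains a nitrile (-C#N), which satisfies every atom and bond constraint.
(D) has a primary amide (-C(=O)NH2) but the nitrogen is NX3, not NX1.
So the answer is (C).

C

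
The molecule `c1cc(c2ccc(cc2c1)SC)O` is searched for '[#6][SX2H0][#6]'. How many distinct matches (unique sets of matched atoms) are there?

1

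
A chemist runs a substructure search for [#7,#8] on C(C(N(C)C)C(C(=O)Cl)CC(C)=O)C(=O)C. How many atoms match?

4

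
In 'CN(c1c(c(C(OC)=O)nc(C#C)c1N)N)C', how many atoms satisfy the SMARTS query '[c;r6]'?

The query [c;r6] means: aromatic carbon that belongs to a six-membered ring.
Check the 17 heavy atoms by environment: 1× n (aromatic, in 6-ring) → no; 5× c (aromatic, in 6-ring) → match; 3× N (acyclic) → no; 6× C (acyclic) → no; 2× O (acyclic) → no.
That gives 5 matching atoms.

5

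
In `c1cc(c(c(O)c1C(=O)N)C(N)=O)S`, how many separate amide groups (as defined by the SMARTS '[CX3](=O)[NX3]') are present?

2

[CX3](=O)[NX3] is the SMARTS for an amide: a carbonyl carbon bonded to a trivalent nitrogen.
The molecule carries 2 separate instances of a primary amide (-C(=O)NH2) meeting every constraint; each maps to a distinct set of atoms, giving 2 matches.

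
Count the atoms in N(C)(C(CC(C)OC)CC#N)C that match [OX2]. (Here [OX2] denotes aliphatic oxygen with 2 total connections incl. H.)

1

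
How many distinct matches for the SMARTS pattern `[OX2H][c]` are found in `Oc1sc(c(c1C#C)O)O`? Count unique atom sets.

3

[OX2H][c] is the SMARTS for a phenol: a hydroxyl oxygen attached to an aromatic carbon.
The molecule carries 3 separate instances of a hydroxyl group (-OH) meeting every constraint; each maps to a distinct set of atoms, giving 3 matches.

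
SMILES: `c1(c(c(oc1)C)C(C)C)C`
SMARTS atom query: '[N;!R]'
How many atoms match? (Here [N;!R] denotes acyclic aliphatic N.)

0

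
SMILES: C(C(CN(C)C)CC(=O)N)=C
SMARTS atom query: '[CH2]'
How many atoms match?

The query [CH2] means: aliphatic carbon with exactly two hydrogens.
Check the 11 heavy atoms by environment: 3× C (H2) → match; 2× C (H1) → no; 1× N (H0) → no; 2× C (H3) → no; 1× C (H0) → no; 1× O (H0) → no; 1× N (H2) → no.
That gives 3 matching atoms.

3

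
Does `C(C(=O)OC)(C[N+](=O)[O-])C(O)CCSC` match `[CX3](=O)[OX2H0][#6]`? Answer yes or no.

Yes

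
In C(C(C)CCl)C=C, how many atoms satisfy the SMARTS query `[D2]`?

The query [D2] means: atom with exactly two heavy-atom neighbours.
Check the 7 heavy atoms by environment: 3× C (D2) → match; 1× C (D3) → no; 2× C (D1) → no; 1× Cl (D1) → no.
That gives 3 matching atoms.

3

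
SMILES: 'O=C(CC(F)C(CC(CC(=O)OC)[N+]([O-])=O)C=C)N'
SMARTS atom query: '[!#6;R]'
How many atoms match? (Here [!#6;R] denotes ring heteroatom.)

The query [!#6;R] means: non-carbon atom that is part of a ring.
Check the 19 heavy atoms by environment: 11× C (acyclic) → no; 1× F (acyclic) → no; 4× O (acyclic) → no; 1× N (acyclic) → no; 1× N (charge +1, acyclic) → no; 1× O (charge -1, acyclic) → no.
No environment satisfies the query, so 0 matching atoms.

0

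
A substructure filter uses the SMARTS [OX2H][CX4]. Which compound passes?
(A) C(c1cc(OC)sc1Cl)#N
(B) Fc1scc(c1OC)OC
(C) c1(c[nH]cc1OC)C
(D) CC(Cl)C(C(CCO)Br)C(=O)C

D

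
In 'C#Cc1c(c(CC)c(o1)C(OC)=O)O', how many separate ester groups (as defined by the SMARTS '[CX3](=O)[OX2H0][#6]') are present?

1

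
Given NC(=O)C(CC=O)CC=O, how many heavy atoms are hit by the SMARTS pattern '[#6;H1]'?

3

The query [#6;H1] means: any carbon bearing exactly one hydrogen.
Check the 10 heavy atoms by environment: 2× C (H2) → no; 3× C (H1) → match; 3× O (H0) → no; 1× C (H0) → no; 1× N (H2) → no.
That gives 3 matching atoms.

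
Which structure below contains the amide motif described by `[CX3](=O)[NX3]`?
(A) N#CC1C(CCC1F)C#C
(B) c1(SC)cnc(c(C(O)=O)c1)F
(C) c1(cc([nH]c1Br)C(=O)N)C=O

C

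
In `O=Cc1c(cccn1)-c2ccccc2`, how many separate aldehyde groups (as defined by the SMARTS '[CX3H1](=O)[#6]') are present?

[CX3H1](=O)[#6] is the SMARTS for an aldehyde: an sp2 carbon with one H, double-bonded to O and single-bonded to carbon.
Exactly one fragment in the molecule meets all constraints, giving 1 match.

1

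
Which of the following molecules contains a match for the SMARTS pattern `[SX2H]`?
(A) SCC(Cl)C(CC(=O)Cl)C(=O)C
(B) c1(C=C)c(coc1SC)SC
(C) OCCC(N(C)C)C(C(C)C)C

A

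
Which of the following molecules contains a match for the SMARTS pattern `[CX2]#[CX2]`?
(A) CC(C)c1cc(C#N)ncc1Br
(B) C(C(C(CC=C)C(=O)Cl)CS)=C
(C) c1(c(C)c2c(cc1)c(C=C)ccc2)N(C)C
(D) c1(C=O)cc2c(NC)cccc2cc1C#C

[CX2]#[CX2] describes a carbon-carbon triple bond (an alkyne).
(A) has a nitrile (-C#N) but the triple bond is C#N, not C#C.
(B) has a vinyl group (-CH=CH2) but the C=C is a double bond; both carbons are CX3, not CX2.
(C) has a vinyl group (-CH=CH2) but the C=C is a double bond; both carbons are CX3, not CX2.
(D) contains an ethynyl group (-C#CH), which satisfies every atom and bond constraint.
So the answer is (D).

D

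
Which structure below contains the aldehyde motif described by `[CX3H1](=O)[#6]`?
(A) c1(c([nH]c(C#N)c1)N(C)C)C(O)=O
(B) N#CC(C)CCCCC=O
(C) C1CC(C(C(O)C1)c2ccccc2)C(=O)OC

B

[CX3H1](=O)[#6] describes an sp2 carbon with one H, double-bonded to O and single-bonded to carbon (an aldehyde).
(A) has a carboxylic acid group (-C(=O)OH) but the carbonyl carbon has H0 and is bonded to O, not H1.
(B) contains an aldehyde (-CHO), which satisfies every atom and bond constraint.
(C) has a methyl-ester group (-C(=O)OCH3) but the carbonyl carbon has H0, not H1.
So the answer is (B).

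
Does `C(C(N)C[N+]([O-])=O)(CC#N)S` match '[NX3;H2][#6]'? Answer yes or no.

Yes

The pattern [NX3;H2][#6] describes a trivalent nitrogen with two H attached to carbon — a primary amine.
The molecule carries a primary amino group (-NH2), whose atoms satisfy every constraint of the query, so the pattern matches.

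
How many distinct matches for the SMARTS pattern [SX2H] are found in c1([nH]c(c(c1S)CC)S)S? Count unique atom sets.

[SX2H] is the SMARTS for a thiol: an aliphatic sulfur with two connections, one being H.
The molecule carries 3 separate instances of a thiol (-SH) meeting every constraint; each maps to a distinct set of atoms, giving 3 matches.

3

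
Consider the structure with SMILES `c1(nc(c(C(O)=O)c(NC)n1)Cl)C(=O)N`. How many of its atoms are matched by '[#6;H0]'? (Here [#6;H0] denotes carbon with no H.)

6

The query [#6;H0] means: any carbon with no attached hydrogen.
Check the 15 heavy atoms by environment: 2× n (aromatic, H0) → no; 4× c (aromatic, H0) → match; 2× C (H0) → match; 2× O (H0) → no; 1× N (H2) → no; 1× O (H1) → no; 1× Cl (H0) → no; 1× N (H1) → no; 1× C (H3) → no.
Summing the matching environments: 4 + 2 = 6 matching atoms.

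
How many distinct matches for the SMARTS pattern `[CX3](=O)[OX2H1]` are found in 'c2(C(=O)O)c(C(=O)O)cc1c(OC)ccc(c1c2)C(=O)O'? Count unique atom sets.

[CX3](=O)[OX2H1] is the SMARTS for a carboxylic acid: an sp2 carbon double-bonded to O and single-bonded to an -OH oxygen.
The molecule carries 3 separate instances of a carboxylic acid group (-C(=O)OH) meeting every constraint; each maps to a distinct set of atoms, giving 3 matches.

3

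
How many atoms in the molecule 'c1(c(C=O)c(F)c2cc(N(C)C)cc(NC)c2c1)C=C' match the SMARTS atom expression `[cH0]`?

Check the 20 heavy atoms by environment: 7× c (aromatic, H0) → match; 3× c (aromatic, H1) → no; 1× N (H0) → no; 3× C (H3) → no; 2× C (H1) → no; 1× C (H2) → no; 1× O (H0) → no; 1× F (H0) → no; 1× N (H1) → no.
That gives 7 matching atoms.

7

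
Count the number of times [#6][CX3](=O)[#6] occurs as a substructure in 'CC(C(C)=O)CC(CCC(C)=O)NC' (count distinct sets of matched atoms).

2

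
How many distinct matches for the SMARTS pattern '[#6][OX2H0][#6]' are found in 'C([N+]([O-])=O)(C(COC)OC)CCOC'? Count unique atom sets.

3

[#6][OX2H0][#6] is the SMARTS for an ether: an aliphatic oxygen bridging two carbons with no H on the oxygen.
The molecule carries 3 separate instances of a methoxy ether (-OCH3) meeting every constraint; each maps to a distinct set of atoms, giving 3 matches.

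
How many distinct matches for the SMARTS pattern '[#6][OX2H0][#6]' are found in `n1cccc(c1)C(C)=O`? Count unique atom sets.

0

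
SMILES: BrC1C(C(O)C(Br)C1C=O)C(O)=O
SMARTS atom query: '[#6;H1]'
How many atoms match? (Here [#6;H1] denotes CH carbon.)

6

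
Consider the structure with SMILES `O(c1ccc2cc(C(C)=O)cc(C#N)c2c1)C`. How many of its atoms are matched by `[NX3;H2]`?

0

The query [NX3;H2] means: aliphatic N with 3 total connections, two of them H — an -NH2 nitrogen (amine or amide).
Check the 17 heavy atoms by environment: 5× c (aromatic, H0, X3) → no; 5× c (aromatic, H1, X3) → no; 1× C (H0, X3) → no; 1× O (H0, X1) → no; 2× C (H3, X4) → no; 1× C (H0, X2) → no; 1× N (H0, X1) → no; 1× O (H0, X2) → no.
No environment satisfies the query, so 0 matching atoms.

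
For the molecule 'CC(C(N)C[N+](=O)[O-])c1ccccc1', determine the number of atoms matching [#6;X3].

The query [#6;X3] means: any carbon (aromatic or not) with three total connections.
Check the 14 heavy atoms by environment: 4× C (X4) → no; 1× N (X3) → no; 6× c (aromatic, X3) → match; 1× N (charge +1, X3) → no; 1× O (charge -1, X1) → no; 1× O (X1) → no.
That gives 6 matching atoms.

6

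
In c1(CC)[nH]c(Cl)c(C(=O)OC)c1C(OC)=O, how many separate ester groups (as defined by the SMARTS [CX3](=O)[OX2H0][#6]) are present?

2

[CX3](=O)[OX2H0][#6] is the SMARTS for an ester: a carbonyl carbon bonded to an oxygen that is itself bonded to carbon (no H on that O).
The molecule carries 2 separate instances of a methyl-ester group (-C(=O)OCH3) meeting every constraint; each maps to a distinct set of atoms, giving 2 matches.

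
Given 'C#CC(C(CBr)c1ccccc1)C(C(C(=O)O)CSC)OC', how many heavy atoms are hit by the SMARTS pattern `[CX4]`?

Check the 22 heavy atoms by environment: 8× C (X4) → match; 2× C (X2) → no; 6× c (aromatic, X3) → no; 1× C (X3) → no; 1× O (X1) → no; 2× O (X2) → no; 1× S (X2) → no; 1× Br (X1) → no.
That gives 8 matching atoms.

8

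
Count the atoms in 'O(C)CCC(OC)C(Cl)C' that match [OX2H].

0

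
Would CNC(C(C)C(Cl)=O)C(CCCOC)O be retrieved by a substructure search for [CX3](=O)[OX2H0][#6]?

No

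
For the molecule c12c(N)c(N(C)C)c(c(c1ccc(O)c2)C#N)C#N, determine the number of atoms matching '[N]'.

4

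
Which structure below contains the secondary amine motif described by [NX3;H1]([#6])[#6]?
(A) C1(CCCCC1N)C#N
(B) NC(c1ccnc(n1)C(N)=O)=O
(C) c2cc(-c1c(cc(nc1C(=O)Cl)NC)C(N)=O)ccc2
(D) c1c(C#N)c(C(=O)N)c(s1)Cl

C

[NX3;H1]([#6])[#6] describes a trivalent nitrogen with one H, bonded to two carbons (a secondary amine).
(A) has a primary amino group (-NH2) but the nitrogen has H2 and only one carbon neighbour.
(B) has a primary amide (-C(=O)NH2) but the -C(=O)NH2 nitrogen has H2, not H1.
(C) contains an N-methylamino group (-NHCH3), which satisfies every atom and bond constraint.
(D) has a primary amide (-C(=O)NH2) but the -C(=O)NH2 nitrogen has H2, not H1.
So the answer is (C).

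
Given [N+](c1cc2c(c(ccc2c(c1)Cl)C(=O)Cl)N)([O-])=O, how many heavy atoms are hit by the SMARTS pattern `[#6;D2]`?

4

The query [#6;D2] means: any carbon bonded to exactly two heavy atoms.
Check the 18 heavy atoms by environment: 6× c (aromatic, D3) → no; 4× c (aromatic, D2) → match; 2× Cl (D1) → no; 1× N (D1) → no; 1× C (D3) → no; 2× O (D1) → no; 1× N (charge +1, D3) → no; 1× O (charge -1, D1) → no.
That gives 4 matching atoms.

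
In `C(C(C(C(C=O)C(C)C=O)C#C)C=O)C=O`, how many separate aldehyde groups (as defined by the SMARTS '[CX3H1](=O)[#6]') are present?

[CX3H1](=O)[#6] is the SMARTS for an aldehyde: an sp2 carbon with one H, double-bonded to O and single-bonded to carbon.
The molecule carries 4 separate instances of an aldehyde (-CHO) meeting every constraint; each maps to a distinct set of atoms, giving 4 matches.

4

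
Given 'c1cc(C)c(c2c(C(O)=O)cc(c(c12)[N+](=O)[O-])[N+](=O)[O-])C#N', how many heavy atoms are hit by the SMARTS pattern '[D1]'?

8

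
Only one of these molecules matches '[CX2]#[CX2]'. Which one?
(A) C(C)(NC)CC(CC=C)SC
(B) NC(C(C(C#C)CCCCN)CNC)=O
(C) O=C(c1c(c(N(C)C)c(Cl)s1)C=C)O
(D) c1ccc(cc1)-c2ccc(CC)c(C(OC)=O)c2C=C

B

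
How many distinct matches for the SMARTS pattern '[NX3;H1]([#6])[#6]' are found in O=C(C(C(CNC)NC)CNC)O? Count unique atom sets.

3

[NX3;H1]([#6])[#6] is the SMARTS for a secondary amine: a trivalent nitrogen with one H, bonded to two carbons.
The molecule carries 3 separate instances of an N-methylamino group (-NHCH3) meeting every constraint; each maps to a distinct set of atoms, giving 3 matches.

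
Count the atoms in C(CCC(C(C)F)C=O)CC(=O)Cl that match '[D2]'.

5

The query [D2] means: atom with exactly two heavy-atom neighbours.
Check the 13 heavy atoms by environment: 1× C (D1) → no; 3× C (D3) → no; 5× C (D2) → match; 1× F (D1) → no; 2× O (D1) → no; 1× Cl (D1) → no.
That gives 5 matching atoms.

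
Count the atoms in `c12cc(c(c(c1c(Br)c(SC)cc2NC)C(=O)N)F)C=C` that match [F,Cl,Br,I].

Check the 21 heavy atoms by environment: 10× c (aromatic) → no; 1× Br → match; 1× S → no; 5× C → no; 1× F → match; 2× N → no; 1× O → no.
Summing the matching environments: 1 + 1 = 2 matching atoms.

2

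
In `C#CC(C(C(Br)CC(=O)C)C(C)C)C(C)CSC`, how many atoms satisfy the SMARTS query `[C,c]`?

The query [C,c] means: comma = OR; matches aliphatic or aromatic carbon — same as #6.
Check the 18 heavy atoms by environment: 15× C → match; 1× O → no; 1× Br → no; 1× S → no.
That gives 15 matching atoms.

15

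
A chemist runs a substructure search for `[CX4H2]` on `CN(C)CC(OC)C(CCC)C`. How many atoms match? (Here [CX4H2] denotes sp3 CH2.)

The query [CX4H2] means: sp3 carbon (X4) with exactly two hydrogens.
Check the 12 heavy atoms by environment: 3× C (H2, X4) → match; 2× C (H1, X4) → no; 1× N (H0, X3) → no; 5× C (H3, X4) → no; 1× O (H0, X2) → no.
That gives 3 matching atoms.

3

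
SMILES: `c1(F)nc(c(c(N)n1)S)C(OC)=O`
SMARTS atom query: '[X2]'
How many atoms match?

Check the 13 heavy atoms by environment: 2× n (aromatic, X2) → match; 4× c (aromatic, X3) → no; 1× F (X1) → no; 1× S (X2) → match; 1× N (X3) → no; 1× C (X3) → no; 1× O (X1) → no; 1× O (X2) → match; 1× C (X4) → no.
Summing the matching environments: 2 + 1 + 1 = 4 matching atoms.

4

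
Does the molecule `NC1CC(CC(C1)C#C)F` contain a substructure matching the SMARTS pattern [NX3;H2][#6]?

Yes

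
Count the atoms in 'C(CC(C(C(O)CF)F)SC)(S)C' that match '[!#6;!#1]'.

5

The query [!#6;!#1] means: not carbon and not hydrogen — any heteroatom.
Check the 13 heavy atoms by environment: 8× C → no; 2× S → match; 2× F → match; 1× O → match.
Summing the matching environments: 2 + 2 + 1 = 5 matching atoms.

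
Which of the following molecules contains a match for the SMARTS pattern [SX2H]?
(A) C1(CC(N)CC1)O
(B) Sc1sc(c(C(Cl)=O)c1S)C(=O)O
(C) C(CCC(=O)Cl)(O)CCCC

[SX2H] describes an aliphatic sulfur with two connections, one being H (a thiol).
(A) has a hydroxyl group (-OH) but it is an -OH, not an -SH.
(B) contains a thiol (-SH), which satisfies every atom and bond constraint.
(C) has a hydroxyl group (-OH) but it is an -OH, not an -SH.
So the answer is (B).

B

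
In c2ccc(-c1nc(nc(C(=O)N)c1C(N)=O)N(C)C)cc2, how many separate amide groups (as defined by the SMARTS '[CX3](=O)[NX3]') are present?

2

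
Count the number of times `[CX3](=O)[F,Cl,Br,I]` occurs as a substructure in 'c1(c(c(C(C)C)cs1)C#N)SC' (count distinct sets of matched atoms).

0

[CX3](=O)[F,Cl,Br,I] is the SMARTS for an acyl halide: a carbonyl carbon bonded to a halogen.
No fragment in the molecule satisfies every constraint, giving 0 matches.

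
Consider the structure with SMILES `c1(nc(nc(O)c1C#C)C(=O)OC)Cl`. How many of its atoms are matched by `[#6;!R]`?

4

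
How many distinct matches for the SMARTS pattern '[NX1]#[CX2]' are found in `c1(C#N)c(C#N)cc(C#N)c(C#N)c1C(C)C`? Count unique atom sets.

[NX1]#[CX2] is the SMARTS for a nitrile: a nitrogen triple-bonded to a two-connected carbon.
The molecule carries 4 separate instances of a nitrile (-C#N) meeting every constraint; each maps to a distinct set of atoms, giving 4 matches.

4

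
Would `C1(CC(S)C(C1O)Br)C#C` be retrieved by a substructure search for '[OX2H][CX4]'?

Yes

The pattern [OX2H][CX4] describes a hydroxyl oxygen bound to an sp3 (X4) carbon — an aliphatic alcohol.
The molecule carries a hydroxyl group (-OH), whose atoms satisfy every constraint of the query, so the pattern matches.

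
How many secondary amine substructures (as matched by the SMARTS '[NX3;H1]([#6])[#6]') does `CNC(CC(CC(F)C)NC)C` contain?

[NX3;H1]([#6])[#6] is the SMARTS for a secondary amine: a trivalent nitrogen with one H, bonded to two carbons.
The molecule carries 2 separate instances of an N-methylamino group (-NHCH3) meeting every constraint; each maps to a distinct set of atoms, giving 2 matches.

2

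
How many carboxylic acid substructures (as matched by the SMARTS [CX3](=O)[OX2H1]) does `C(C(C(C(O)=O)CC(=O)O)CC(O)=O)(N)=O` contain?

3

[CX3](=O)[OX2H1] is the SMARTS for a carboxylic acid: an sp2 carbon double-bonded to O and single-bonded to an -OH oxygen.
The molecule carries 3 separate instances of a carboxylic acid group (-C(=O)OH) meeting every constraint; each maps to a distinct set of atoms, giving 3 matches.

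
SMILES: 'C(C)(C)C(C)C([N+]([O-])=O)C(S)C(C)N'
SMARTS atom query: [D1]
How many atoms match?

8

Check the 14 heavy atoms by environment: 4× C (D1) → match; 5× C (D3) → no; 1× S (D1) → match; 1× N (charge +1, D3) → no; 1× O (charge -1, D1) → match; 1× O (D1) → match; 1× N (D1) → match.
Summing the matching environments: 4 + 1 + 1 + 1 + 1 = 8 matching atoms.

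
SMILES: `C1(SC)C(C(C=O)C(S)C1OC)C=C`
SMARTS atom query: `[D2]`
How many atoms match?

4

Check the 14 heavy atoms by environment: 5× C (D3) → no; 1× O (D2) → match; 3× C (D1) → no; 1× S (D2) → match; 1× S (D1) → no; 2× C (D2) → match; 1× O (D1) → no.
Summing the matching environments: 1 + 1 + 2 = 4 matching atoms.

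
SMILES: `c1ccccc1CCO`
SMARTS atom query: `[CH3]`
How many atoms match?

0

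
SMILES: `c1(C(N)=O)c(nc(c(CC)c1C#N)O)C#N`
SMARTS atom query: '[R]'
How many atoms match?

The query [R] means: R matches any atom that is part of a ring.
Check the 16 heavy atoms by environment: 1× n (aromatic, in 6-ring) → match; 5× c (aromatic, in 6-ring) → match; 2× O (acyclic) → no; 5× C (acyclic) → no; 3× N (acyclic) → no.
Summing the matching environments: 1 + 5 = 6 matching atoms.

6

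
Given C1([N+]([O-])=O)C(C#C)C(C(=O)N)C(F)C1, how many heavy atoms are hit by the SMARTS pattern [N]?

The query [N] means: uppercase N matches aliphatic (non-aromatic) nitrogen only.
Check the 14 heavy atoms by environment: 8× C → no; 1× N (charge +1) → match; 1× O (charge -1) → no; 2× O → no; 1× N → match; 1× F → no.
Summing the matching environments: 1 + 1 = 2 matching atoms.

2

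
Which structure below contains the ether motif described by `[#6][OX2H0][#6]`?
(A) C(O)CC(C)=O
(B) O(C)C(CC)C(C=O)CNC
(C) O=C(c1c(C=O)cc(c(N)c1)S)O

[#6][OX2H0][#6] describes an aliphatic oxygen bridging two carbons with no H on the oxygen (an ether).
(A) has a hydroxyl group (-OH) but the oxygen has H1, not H0 bridging two carbons.
(B) contains a methoxy ether (-OCH3), which satisfies every atom and bond constraint.
(C) has a carboxylic acid group (-C(=O)OH) but the -OH oxygen has H1; the =O is OX1, not OX2.
So the answer is (B).

B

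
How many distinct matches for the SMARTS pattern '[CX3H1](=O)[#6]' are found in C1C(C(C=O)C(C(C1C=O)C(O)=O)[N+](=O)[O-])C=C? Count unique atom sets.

2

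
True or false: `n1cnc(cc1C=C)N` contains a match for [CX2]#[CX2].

False

The pattern [CX2]#[CX2] describes a carbon-carbon triple bond — an alkyne.
The closest candidate here is a vinyl group (-CH=CH2), but the C=C is a double bond; both carbons are CX3, not CX2. No other fragment satisfies the full query, so there is no match.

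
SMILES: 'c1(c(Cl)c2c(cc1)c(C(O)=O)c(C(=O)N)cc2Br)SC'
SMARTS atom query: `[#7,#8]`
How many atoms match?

The query [#7,#8] means: nitrogen or oxygen (comma = OR).
Check the 20 heavy atoms by environment: 10× c (aromatic) → no; 1× Br → no; 3× C → no; 3× O → match; 1× S → no; 1× N → match; 1× Cl → no.
Summing the matching environments: 3 + 1 = 4 matching atoms.

4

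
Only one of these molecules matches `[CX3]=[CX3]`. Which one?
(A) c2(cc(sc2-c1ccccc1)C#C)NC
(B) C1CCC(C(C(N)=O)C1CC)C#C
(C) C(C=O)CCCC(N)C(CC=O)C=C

C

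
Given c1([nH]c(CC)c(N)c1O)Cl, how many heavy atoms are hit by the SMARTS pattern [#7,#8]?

3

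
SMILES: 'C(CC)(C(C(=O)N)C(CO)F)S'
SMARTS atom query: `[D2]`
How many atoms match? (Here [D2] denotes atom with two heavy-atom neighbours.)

The query [D2] means: atom with exactly two heavy-atom neighbours.
Check the 12 heavy atoms by environment: 2× C (D2) → match; 4× C (D3) → no; 1× S (D1) → no; 1× C (D1) → no; 2× O (D1) → no; 1× F (D1) → no; 1× N (D1) → no.
That gives 2 matching atoms.

2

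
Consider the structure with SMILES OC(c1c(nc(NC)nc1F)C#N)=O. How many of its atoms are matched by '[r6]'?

6

Check the 14 heavy atoms by environment: 2× n (aromatic, in 6-ring) → match; 4× c (aromatic, in 6-ring) → match; 2× N (acyclic) → no; 3× C (acyclic) → no; 2× O (acyclic) → no; 1× F (acyclic) → no.
Summing the matching environments: 2 + 4 = 6 matching atoms.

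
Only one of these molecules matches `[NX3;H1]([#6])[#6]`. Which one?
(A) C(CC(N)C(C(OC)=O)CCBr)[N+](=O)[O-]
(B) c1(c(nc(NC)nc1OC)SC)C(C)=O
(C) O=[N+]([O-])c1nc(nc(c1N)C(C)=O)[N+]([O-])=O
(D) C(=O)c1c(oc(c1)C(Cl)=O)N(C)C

B

[NX3;H1]([#6])[#6] describes a trivalent nitrogen with one H, bonded to two carbons (a secondary amine).
(A) has a primary amino group (-NH2) but the nitrogen has H2 and only one carbon neighbour.
(B) contains an N-methylamino group (-NHCH3), which satisfies every atom and bond constraint.
(C) has a primary amino group (-NH2) but the nitrogen has H2 and only one carbon neighbour.
(D) has a dimethylamino group (-N(CH3)2) but the nitrogen has H0, not H1.
So the answer is (B).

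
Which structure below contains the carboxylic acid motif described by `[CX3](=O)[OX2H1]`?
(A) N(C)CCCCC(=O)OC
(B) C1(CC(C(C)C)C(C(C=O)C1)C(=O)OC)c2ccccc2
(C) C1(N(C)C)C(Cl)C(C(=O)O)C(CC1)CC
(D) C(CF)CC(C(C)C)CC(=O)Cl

C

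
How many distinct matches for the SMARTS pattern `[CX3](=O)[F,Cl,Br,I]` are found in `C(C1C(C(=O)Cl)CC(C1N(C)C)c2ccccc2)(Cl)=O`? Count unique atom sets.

[CX3](=O)[F,Cl,Br,I] is the SMARTS for an acyl halide: a carbonyl carbon bonded to a halogen.
The molecule carries 2 separate instances of an acyl chloride (-C(=O)Cl) meeting every constraint; each maps to a distinct set of atoms, giving 2 matches.

2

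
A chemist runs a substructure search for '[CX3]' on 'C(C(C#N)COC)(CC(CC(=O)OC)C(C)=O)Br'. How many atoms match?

2

The query [CX3] means: C with X3: aliphatic carbon with exactly 3 total connections.
Check the 18 heavy atoms by environment: 9× C (X4) → no; 2× O (X2) → no; 2× C (X3) → match; 2× O (X1) → no; 1× C (X2) → no; 1× N (X1) → no; 1× Br (X1) → no.
That gives 2 matching atoms.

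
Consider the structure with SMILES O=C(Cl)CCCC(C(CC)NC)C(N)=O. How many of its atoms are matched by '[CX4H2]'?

The query [CX4H2] means: sp3 carbon (X4) with exactly two hydrogens.
Check the 15 heavy atoms by environment: 2× C (H3, X4) → no; 4× C (H2, X4) → match; 2× C (H1, X4) → no; 1× N (H1, X3) → no; 2× C (H0, X3) → no; 2× O (H0, X1) → no; 1× Cl (H0, X1) → no; 1× N (H2, X3) → no.
That gives 4 matching atoms.

4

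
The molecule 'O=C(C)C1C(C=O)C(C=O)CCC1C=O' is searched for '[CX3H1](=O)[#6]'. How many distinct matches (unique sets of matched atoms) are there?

3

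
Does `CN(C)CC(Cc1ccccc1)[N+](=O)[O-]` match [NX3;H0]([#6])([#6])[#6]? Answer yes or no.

The pattern [NX3;H0]([#6])([#6])[#6] describes a trivalent nitrogen with no H, bonded to three carbons — a tertiary amine.
The molecule carries a dimethylamino group (-N(CH3)2), whose atoms satisfy every constraint of the query, so the pattern matches.

Yes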